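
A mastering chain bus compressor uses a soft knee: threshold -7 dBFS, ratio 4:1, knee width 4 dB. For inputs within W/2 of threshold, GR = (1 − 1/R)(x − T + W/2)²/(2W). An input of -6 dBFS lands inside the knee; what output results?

-6.84375 dBFS

x − T + W/2 = -6 − (-7) + 2 = 3.
GR = (1 − 1/4) × 3² / 8 = 0.75 × 9 / 8 = 0.84375 dB.
Output = -6 − 0.84375 = -6.84375 dBFS.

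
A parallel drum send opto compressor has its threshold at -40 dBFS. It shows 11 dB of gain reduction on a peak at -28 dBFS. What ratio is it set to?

12:1

Input overshoot = -28 − (-40) = 12 dB.
Output overshoot = 12 − 11 = 1 dB.
Ratio = input overshoot / output overshoot = 12 / 1 = 12.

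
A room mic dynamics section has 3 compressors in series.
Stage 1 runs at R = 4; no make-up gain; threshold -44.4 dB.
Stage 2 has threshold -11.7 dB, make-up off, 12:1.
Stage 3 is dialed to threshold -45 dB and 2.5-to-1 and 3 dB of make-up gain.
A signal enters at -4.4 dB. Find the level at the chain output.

Stage 1: -4.4 dB is 40 dB over -44.4 dB; at 4:1 that becomes 10 dB over, giving -34.4 dB.
Stage 2: below threshold (-34.4 ≤ -11.7); passes unchanged; output -34.4 dB.
Stage 3: -34.4 dB is 10.6 dB over -45 dB; at 2.5:1 that becomes 4.24 dB over, giving -40.76 dB; +3 dB make-up → -37.76 dB.

-37.76 dB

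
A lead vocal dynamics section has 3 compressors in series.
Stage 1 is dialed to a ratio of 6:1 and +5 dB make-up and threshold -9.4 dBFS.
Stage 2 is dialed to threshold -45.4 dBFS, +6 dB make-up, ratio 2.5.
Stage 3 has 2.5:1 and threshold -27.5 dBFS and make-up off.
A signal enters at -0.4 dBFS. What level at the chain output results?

-25.46 dBFS

Stage 1: 9 dB above -9.4 dBFS, reduced 6:1 to 1.5 dB above → -7.9 dBFS; +5 dB make-up → -2.9 dBFS.
Stage 2: overshoot 42.5 dB → 42.5/2.5 = 17 dB → -28.4 dBFS; +6 dB make-up → -22.4 dBFS.
Stage 3: 5.1 dB above -27.5 dBFS, reduced 2.5:1 to 2.04 dB above → -25.46 dBFS.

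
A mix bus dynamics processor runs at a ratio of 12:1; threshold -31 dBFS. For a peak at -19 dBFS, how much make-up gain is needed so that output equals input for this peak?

Without make-up, output = threshold + overshoot/12 = -31 + 1 = -30 dBFS.
Gap to target: 11 dB.

11 dB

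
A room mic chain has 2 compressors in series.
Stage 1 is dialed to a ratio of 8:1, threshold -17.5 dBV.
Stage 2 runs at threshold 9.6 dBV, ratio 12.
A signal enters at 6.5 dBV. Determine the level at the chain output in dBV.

-14.5 dBV

Stage 1: 6.5 dBV is 24 dB over -17.5 dBV; at 8:1 that becomes 3 dB over, giving -14.5 dBV.
Stage 2: below threshold (-14.5 ≤ 9.6); passes unchanged; output -14.5 dBV.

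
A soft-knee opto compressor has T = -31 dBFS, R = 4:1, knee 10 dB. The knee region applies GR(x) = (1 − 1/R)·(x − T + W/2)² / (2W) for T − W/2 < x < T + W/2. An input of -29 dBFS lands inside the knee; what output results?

-30.8375 dBFS

x − T + W/2 = -29 − (-31) + 5 = 7.
GR = (1 − 1/4) × 7² / 20 = 0.75 × 49 / 20 = 1.8375 dB.
Output = -29 − 1.8375 = -30.8375 dBFS.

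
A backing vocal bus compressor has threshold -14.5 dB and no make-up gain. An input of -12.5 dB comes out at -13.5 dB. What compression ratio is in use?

Input overshoot = -12.5 − (-14.5) = 2 dB; output overshoot = -13.5 − (-14.5) = 1 dB.
Ratio = 2 / 1 = 2.

2:1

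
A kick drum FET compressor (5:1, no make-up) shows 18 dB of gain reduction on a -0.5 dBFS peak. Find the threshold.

Input is 22.5 dB above T (since output overshoot × R = input overshoot: (-18.5 − T)·5 = -0.5 − T gives T = -23 dBFS).
Check: -23 + (-0.5 − (-23))/5 = -23 + 4.5 = -18.5 dBFS. ✓

-23 dBFS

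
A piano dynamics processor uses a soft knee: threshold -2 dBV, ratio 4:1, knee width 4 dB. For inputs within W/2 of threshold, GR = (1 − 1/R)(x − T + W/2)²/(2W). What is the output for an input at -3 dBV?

-3.09375 dBV

x − T + W/2 = -3 − (-2) + 2 = 1.
GR = (1 − 1/4) × 1² / 8 = 0.75 × 1 / 8 = 0.09375 dB.
Output = -3 − 0.09375 = -3.09375 dBV.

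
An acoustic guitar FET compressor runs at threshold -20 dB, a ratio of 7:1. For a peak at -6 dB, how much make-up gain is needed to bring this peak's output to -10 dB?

The peak compresses to -20 + 14/7 = -18 dB.
To reach -10 dB requires -10 − (-18) = 8 dB of make-up.

8 dB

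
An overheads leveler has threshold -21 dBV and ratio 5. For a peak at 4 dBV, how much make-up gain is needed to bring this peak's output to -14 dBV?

2 dB

Overshoot 25 dB → 25/5 = 5 dB after compression, so the compressed level is -21 + 5 = -16 dBV.
Make-up = target − compressed = -14 − (-16) = 2 dB.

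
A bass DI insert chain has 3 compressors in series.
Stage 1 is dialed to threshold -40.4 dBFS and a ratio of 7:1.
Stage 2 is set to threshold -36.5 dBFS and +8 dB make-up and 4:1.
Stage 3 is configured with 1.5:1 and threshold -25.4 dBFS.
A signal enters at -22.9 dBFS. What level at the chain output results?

Stage 1: 17.5 dB above -40.4 dBFS, reduced 7:1 to 2.5 dB above → -37.9 dBFS.
Stage 2: -37.9 dBFS is at or below the -36.5 dBFS threshold — no compression; make-up brings it to -29.9 dBFS.
Stage 3: below threshold (-29.9 ≤ -25.4); passes unchanged; output -29.9 dBFS.

-29.9 dBFS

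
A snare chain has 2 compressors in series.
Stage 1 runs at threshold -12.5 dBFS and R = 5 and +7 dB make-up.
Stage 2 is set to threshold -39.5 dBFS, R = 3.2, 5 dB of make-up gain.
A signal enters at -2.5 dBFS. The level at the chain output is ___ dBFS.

-23.25 dBFS

Stage 1: 10 dB above -12.5 dBFS, reduced 5:1 to 2 dB above → -10.5 dBFS; +7 dB make-up → -3.5 dBFS.
Stage 2: 36 dB above -39.5 dBFS, reduced 3.2:1 to 11.25 dB above → -28.25 dBFS; +5 dB make-up → -23.25 dBFS.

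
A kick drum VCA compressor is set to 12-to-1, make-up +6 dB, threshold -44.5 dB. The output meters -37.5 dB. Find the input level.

-32.5 dB

Stripping the +6 dB make-up gives -43.5 dB at the gain stage.
Post-compression overshoot = -43.5 − (-44.5) = 1 dB.
Undo the ratio: input overshoot = 1 × 12 = 12 dB, giving input = -32.5 dB.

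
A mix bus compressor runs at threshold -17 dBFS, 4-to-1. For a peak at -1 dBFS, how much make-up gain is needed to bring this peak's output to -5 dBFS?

8 dB

Without make-up, output = threshold + overshoot/4 = -17 + 4 = -13 dBFS.
Gap to target: 8 dB.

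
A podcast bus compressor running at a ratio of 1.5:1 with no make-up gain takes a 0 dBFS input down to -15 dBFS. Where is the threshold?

Input is 45 dB above T (since output overshoot × R = input overshoot: (-15 − T)·1.5 = 0 − T gives T = -45 dBFS).
Check: -45 + (0 − (-45))/1.5 = -45 + 30 = -15 dBFS. ✓

-45 dBFS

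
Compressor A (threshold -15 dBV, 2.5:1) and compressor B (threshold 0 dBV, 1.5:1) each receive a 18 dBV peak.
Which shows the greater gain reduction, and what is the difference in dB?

A: GR = 33 − 33/2.5 = 19.8 dB.
B: GR = 18 − 18/1.5 = 6 dB.
A applies 13.8 dB more gain reduction.

A, by 13.8 dB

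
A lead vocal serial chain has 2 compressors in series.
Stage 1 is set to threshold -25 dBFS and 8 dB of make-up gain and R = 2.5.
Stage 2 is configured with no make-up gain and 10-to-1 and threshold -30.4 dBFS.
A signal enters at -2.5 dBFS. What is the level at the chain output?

-28.16 dBFS

Stage 1: overshoot 22.5 dB → 22.5/2.5 = 9 dB → -16 dBFS; +8 dB make-up → -8 dBFS.
Stage 2: -8 dBFS is 22.4 dB over -30.4 dBFS; at 10:1 that becomes 2.24 dB over, giving -28.16 dBFS.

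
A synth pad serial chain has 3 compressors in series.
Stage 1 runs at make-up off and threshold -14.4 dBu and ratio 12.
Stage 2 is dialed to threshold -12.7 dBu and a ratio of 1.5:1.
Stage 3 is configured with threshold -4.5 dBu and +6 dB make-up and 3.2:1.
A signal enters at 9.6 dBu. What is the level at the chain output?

Stage 1: overshoot 24 dB → 24/12 = 2 dB → -12.4 dBu.
Stage 2: -12.4 dBu is 0.3 dB over -12.7 dBu; at 1.5:1 that becomes 0.2 dB over, giving -12.5 dBu.
Stage 3: below threshold (-12.5 ≤ -4.5); passes unchanged; make-up brings it to -6.5 dBu.

-6.5 dBu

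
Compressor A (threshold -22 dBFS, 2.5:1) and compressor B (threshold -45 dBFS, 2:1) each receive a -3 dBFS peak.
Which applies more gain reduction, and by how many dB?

B, by 9.6 dB

A: overshoot 19 dB → output overshoot 7.6 dB → GR 11.4 dB.
B: overshoot 42 dB → output overshoot 21 dB → GR 21 dB.
B applies 9.6 dB more gain reduction.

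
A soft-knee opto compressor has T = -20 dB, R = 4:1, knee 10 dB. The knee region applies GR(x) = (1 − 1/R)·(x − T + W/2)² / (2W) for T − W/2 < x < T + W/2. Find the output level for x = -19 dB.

x − T + W/2 = -19 − (-20) + 5 = 6.
GR = (1 − 1/4) × 6² / 20 = 0.75 × 36 / 20 = 1.35 dB.
Output = -19 − 1.35 = -20.35 dB.

-20.35 dB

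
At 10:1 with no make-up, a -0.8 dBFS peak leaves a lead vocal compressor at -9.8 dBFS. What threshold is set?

Gain reduction = -0.8 − (-9.8) = 9 dB; output overshoot = GR / (R − 1) = 9 / 9 = 1 dB.
Threshold = output − output overshoot = -9.8 − 1 = -10.8 dBFS.

-10.8 dBFS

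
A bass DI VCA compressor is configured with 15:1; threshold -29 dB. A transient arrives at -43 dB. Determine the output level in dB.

-43 dB is 14 dB below the -29 dB threshold, so no gain reduction is applied.
Output = input = -43 dB.

-43 dB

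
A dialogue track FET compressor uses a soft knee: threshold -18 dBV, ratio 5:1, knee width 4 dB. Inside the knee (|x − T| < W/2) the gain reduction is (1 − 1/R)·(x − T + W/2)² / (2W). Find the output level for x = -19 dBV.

-19.1 dBV

x − T + W/2 = -19 − (-18) + 2 = 1.
GR = (1 − 1/5) × 1² / 8 = 0.8 × 1 / 8 = 0.1 dB.
Output = -19 − 0.1 = -19.1 dBV.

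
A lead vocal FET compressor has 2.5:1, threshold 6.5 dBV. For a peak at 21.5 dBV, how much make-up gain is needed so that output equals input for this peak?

Without make-up, output = threshold + overshoot/2.5 = 6.5 + 6 = 12.5 dBV.
Gap to target: 9 dB.

9 dB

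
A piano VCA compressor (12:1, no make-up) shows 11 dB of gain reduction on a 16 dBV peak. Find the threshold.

Gain reduction = 16 − 5 = 11 dB; output overshoot = GR / (R − 1) = 11 / 11 = 1 dB.
Threshold = output − output overshoot = 5 − 1 = 4 dBV.

4 dBV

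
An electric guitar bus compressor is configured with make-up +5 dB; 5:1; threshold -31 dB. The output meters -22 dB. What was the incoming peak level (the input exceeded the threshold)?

Before make-up, the level was -22 − 5 = -27 dB.
Post-compression overshoot = -27 − (-31) = 4 dB.
Undo the ratio: input overshoot = 4 × 5 = 20 dB, giving input = -11 dB.

-11 dB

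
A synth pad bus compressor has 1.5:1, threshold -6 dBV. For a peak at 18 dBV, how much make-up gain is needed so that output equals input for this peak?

Overshoot 24 dB → 24/1.5 = 16 dB after compression, so the compressed level is -6 + 16 = 10 dBV.
Make-up = target − compressed = 18 − 10 = 8 dB.

8 dB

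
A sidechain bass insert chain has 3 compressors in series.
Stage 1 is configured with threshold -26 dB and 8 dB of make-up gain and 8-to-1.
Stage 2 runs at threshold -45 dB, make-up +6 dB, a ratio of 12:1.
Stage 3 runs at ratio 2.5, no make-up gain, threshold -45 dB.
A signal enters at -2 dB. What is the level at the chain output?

-41.6 dB

Stage 1: 24 dB above -26 dB, reduced 8:1 to 3 dB above → -23 dB; +8 dB make-up → -15 dB.
Stage 2: -15 dB is 30 dB over -45 dB; at 12:1 that becomes 2.5 dB over, giving -42.5 dB; +6 dB make-up → -36.5 dB.
Stage 3: overshoot 8.5 dB → 8.5/2.5 = 3.4 dB → -41.6 dB.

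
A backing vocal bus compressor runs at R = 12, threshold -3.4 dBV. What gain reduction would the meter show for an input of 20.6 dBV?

22 dB

Overshoot = 20.6 − (-3.4) = 24 dB.
A 12:1 ratio leaves 2 dB of that excess.
So the signal is attenuated by 24 − 2 = 22 dB.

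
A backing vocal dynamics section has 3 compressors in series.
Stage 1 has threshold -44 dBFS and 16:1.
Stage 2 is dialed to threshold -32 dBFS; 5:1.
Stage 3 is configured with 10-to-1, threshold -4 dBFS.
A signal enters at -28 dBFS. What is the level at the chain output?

-43 dBFS

Stage 1: -28 dBFS is 16 dB over -44 dBFS; at 16:1 that becomes 1 dB over, giving -43 dBFS.
Stage 2: below threshold (-43 ≤ -32); passes unchanged; output -43 dBFS.
Stage 3: -43 dBFS ≤ -4 dBFS, so stage 3 doesn't engage; output -43 dBFS.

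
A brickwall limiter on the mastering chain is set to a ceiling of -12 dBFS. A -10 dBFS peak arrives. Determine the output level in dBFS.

At ∞:1, everything above -12 dBFS is held at the ceiling.

-12 dBFS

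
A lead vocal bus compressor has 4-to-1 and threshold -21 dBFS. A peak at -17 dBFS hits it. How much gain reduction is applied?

3 dB

Overshoot = -17 − (-21) = 4 dB.
After 4:1 compression the overshoot becomes 4/4 = 1 dB.
Gain reduction = 4 − 1 = 3 dB.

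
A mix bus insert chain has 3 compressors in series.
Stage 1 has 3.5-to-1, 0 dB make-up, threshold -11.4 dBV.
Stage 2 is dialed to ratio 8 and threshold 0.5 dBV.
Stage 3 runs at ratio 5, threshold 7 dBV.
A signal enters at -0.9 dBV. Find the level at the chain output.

Stage 1: 10.5 dB above -11.4 dBV, reduced 3.5:1 to 3 dB above → -8.4 dBV.
Stage 2: below threshold (-8.4 ≤ 0.5); passes unchanged; output -8.4 dBV.
Stage 3: -8.4 dBV ≤ 7 dBV, so stage 3 doesn't engage; output -8.4 dBV.

-8.4 dBV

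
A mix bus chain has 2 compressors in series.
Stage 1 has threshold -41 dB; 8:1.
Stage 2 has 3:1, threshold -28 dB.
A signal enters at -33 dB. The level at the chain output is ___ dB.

Stage 1: overshoot 8 dB → 8/8 = 1 dB → -40 dB.
Stage 2: below threshold (-40 ≤ -28); passes unchanged; output -40 dB.

-40 dB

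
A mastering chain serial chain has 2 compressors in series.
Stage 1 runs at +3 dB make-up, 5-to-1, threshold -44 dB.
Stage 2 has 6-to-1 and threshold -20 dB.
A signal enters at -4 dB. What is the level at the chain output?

Stage 1: -4 dB is 40 dB over -44 dB; at 5:1 that becomes 8 dB over, giving -36 dB; +3 dB make-up → -33 dB.
Stage 2: below threshold (-33 ≤ -20); passes unchanged; output -33 dB.

-33 dB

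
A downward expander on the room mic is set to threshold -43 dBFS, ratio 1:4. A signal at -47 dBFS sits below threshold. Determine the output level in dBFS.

Below threshold, a 1:4 expander applies gain = (4−1)×(T − x) of attenuation.
(4−1) × 4 = 12 dB, so output = -47 − 12 = -59 dBFS.

-59 dBFS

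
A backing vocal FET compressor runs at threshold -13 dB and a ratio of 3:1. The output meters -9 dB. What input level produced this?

-1 dB

That's 4 dB above the -13 dB threshold.
Input overshoot = R × output overshoot = 12 dB → input = -13 + 12 = -1 dB.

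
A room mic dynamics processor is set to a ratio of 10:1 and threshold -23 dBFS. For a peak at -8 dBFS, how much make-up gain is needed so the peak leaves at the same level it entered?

Without make-up, output = threshold + overshoot/10 = -23 + 1.5 = -21.5 dBFS.
Gap to target: 13.5 dB.

13.5 dB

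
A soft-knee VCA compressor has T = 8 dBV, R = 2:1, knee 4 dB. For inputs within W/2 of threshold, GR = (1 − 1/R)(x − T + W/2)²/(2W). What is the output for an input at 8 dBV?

7.75 dBV

x − T + W/2 = 8 − 8 + 2 = 2.
GR = (1 − 1/2) × 2² / 8 = 0.5 × 4 / 8 = 0.25 dB.
Output = 8 − 0.25 = 7.75 dBV.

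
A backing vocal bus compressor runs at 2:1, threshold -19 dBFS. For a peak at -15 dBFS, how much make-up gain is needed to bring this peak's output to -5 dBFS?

Overshoot 4 dB → 4/2 = 2 dB after compression, so the compressed level is -19 + 2 = -17 dBFS.
Make-up = target − compressed = -5 − (-17) = 12 dB.

12 dB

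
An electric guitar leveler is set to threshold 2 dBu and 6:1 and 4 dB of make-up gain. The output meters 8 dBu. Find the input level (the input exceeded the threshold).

14 dBu

Remove make-up: 8 − 4 = 4 dBu.
The compressed level sits 4 − 2 = 2 dB over threshold.
Before 6:1 compression the overshoot was 2 × 6 = 12 dB, so input = 2 + 12 = 14 dBu.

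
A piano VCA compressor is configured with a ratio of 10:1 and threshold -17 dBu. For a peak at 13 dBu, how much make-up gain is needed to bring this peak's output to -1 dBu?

The peak compresses to -17 + 30/10 = -14 dBu.
To reach -1 dBu requires -1 − (-14) = 13 dB of make-up.

13 dB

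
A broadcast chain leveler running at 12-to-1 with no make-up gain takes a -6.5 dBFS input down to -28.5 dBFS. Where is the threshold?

-30.5 dBFS

Input is 24 dB above T (since output overshoot × R = input overshoot: (-28.5 − T)·12 = -6.5 − T gives T = -30.5 dBFS).
Check: -30.5 + (-6.5 − (-30.5))/12 = -30.5 + 2 = -28.5 dBFS. ✓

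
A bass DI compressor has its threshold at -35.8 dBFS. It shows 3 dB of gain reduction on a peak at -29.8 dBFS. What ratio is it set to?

2:1

Input overshoot = -29.8 − (-35.8) = 6 dB.
Output overshoot = 6 − 3 = 3 dB.
Ratio = input overshoot / output overshoot = 6 / 3 = 2.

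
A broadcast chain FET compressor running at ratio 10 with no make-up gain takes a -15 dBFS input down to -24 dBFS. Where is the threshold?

-25 dBFS

Input is 10 dB above T (since output overshoot × R = input overshoot: (-24 − T)·10 = -15 − T gives T = -25 dBFS).
Check: -25 + (-15 − (-25))/10 = -25 + 1 = -24 dBFS. ✓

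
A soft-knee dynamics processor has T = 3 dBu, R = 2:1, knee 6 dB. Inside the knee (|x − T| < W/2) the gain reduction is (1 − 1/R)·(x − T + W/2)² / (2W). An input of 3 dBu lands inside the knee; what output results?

x − T + W/2 = 3 − 3 + 3 = 3.
GR = (1 − 1/2) × 3² / 12 = 0.5 × 9 / 12 = 0.375 dB.
Output = 3 − 0.375 = 2.625 dBu.

2.625 dBu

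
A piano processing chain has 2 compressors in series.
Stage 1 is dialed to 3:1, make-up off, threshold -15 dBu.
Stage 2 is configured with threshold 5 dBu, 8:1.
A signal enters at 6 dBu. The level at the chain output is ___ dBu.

-8 dBu

Stage 1: 6 dBu is 21 dB over -15 dBu; at 3:1 that becomes 7 dB over, giving -8 dBu.
Stage 2: -8 dBu ≤ 5 dBu, so stage 2 doesn't engage; output -8 dBu.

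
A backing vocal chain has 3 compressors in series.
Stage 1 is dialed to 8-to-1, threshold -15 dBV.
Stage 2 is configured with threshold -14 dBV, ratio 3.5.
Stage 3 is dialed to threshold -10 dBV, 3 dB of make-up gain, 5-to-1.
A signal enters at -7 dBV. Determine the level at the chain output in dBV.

-11 dBV

Stage 1: -7 dBV is 8 dB over -15 dBV; at 8:1 that becomes 1 dB over, giving -14 dBV.
Stage 2: -14 dBV ≤ -14 dBV, so stage 2 doesn't engage; output -14 dBV.
Stage 3: -14 dBV is at or below the -10 dBV threshold — no compression; make-up brings it to -11 dBV.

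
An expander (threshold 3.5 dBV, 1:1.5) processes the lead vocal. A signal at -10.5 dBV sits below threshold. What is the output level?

Below threshold, a 1:1.5 expander applies gain = (1.5−1)×(T − x) of attenuation.
(1.5−1) × 14 = 7 dB, so output = -10.5 − 7 = -17.5 dBV.

-17.5 dBV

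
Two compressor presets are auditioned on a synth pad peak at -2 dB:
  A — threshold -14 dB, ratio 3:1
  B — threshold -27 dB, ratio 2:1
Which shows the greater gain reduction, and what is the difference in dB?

B, by 4.5 dB

A: GR = 12 − 12/3 = 8 dB.
B: GR = 25 − 25/2 = 12.5 dB.
B applies 4.5 dB more gain reduction.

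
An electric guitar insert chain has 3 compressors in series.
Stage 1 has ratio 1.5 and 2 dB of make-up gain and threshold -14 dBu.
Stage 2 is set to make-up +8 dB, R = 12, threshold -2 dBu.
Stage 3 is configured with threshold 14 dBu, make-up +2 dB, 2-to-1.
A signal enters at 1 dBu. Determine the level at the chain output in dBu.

8 dBu

Stage 1: 15 dB above -14 dBu, reduced 1.5:1 to 10 dB above → -4 dBu; +2 dB make-up → -2 dBu.
Stage 2: below threshold (-2 ≤ -2); passes unchanged; make-up brings it to 6 dBu.
Stage 3: below threshold (6 ≤ 14); passes unchanged; make-up brings it to 8 dBu.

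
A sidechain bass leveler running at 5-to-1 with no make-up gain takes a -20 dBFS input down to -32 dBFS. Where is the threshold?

-35 dBFS

Let T be the threshold. Output overshoot = (input overshoot)/R, so -32 − T = (-20 − T)/5.
5·(-32 − T) = -20 − T → 4·T = -160 − (-20) = -140.
T = -140/4 = -35 dBFS.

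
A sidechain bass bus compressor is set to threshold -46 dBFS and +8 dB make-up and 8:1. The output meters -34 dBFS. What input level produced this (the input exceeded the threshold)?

Stripping the +8 dB make-up gives -42 dBFS at the gain stage.
The compressed level sits -42 − (-46) = 4 dB over threshold.
Before 8:1 compression the overshoot was 4 × 8 = 32 dB, so input = -46 + 32 = -14 dBFS.

-14 dBFS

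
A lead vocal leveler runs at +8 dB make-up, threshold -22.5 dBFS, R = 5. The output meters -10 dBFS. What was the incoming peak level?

Before make-up, the level was -10 − 8 = -18 dBFS.
That's 4.5 dB above the -22.5 dBFS threshold.
Input overshoot = R × output overshoot = 22.5 dB → input = -22.5 + 22.5 = 0 dBFS.

0 dBFS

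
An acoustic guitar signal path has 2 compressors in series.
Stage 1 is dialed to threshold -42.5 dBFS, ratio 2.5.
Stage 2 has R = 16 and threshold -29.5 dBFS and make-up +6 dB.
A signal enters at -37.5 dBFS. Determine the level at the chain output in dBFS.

-34.5 dBFS

Stage 1: 5 dB above -42.5 dBFS, reduced 2.5:1 to 2 dB above → -40.5 dBFS.
Stage 2: -40.5 dBFS ≤ -29.5 dBFS, so stage 2 doesn't engage; make-up brings it to -34.5 dBFS.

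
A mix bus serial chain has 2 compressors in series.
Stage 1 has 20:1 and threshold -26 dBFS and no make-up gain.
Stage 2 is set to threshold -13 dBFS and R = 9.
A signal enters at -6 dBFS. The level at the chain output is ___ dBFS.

-25 dBFS

Stage 1: -6 dBFS is 20 dB over -26 dBFS; at 20:1 that becomes 1 dB over, giving -25 dBFS.
Stage 2: -25 dBFS is at or below the -13 dBFS threshold — no compression; output -25 dBFS.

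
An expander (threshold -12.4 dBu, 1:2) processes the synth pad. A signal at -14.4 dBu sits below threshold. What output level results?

Below threshold, a 1:2 expander applies gain = (2−1)×(T − x) of attenuation.
(2−1) × 2 = 2 dB, so output = -14.4 − 2 = -16.4 dBu.

-16.4 dBu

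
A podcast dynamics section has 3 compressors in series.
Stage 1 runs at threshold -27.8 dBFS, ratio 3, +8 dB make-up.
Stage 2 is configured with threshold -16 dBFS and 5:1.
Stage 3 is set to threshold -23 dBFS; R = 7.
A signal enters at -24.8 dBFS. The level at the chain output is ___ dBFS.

Stage 1: -24.8 dBFS is 3 dB over -27.8 dBFS; at 3:1 that becomes 1 dB over, giving -26.8 dBFS; +8 dB make-up → -18.8 dBFS.
Stage 2: -18.8 dBFS ≤ -16 dBFS, so stage 2 doesn't engage; output -18.8 dBFS.
Stage 3: -18.8 dBFS is 4.2 dB over -23 dBFS; at 7:1 that becomes 0.6 dB over, giving -22.4 dBFS.

-22.4 dBFS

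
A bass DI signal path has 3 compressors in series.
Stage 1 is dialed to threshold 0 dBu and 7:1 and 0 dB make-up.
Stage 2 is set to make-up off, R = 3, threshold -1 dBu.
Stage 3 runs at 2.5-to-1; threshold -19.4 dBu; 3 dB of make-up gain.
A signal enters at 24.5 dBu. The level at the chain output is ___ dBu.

Stage 1: 24.5 dBu is 24.5 dB over 0 dBu; at 7:1 that becomes 3.5 dB over, giving 3.5 dBu.
Stage 2: overshoot 4.5 dB → 4.5/3 = 1.5 dB → 0.5 dBu.
Stage 3: overshoot 19.9 dB → 19.9/2.5 = 7.96 dB → -11.44 dBu; +3 dB make-up → -8.44 dBu.

-8.44 dBu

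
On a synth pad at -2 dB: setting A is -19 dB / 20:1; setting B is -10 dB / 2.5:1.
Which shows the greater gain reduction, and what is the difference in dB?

A, by 11.35 dB

A: GR = 17 − 17/20 = 16.15 dB.
B: GR = 8 − 8/2.5 = 4.8 dB.
A reduces 11.35 dB more.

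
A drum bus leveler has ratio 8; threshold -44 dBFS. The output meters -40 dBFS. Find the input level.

-12 dBFS

That's 4 dB above the -44 dBFS threshold.
Undo the ratio: input overshoot = 4 × 8 = 32 dB, giving input = -12 dBFS.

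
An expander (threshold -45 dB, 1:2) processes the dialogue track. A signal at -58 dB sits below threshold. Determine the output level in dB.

Undershoot = (-45) − (-58) = 13 dB.
At 1:2, that expands to 26 dB under threshold.
Output = -45 − 26 = -71 dB.

-71 dB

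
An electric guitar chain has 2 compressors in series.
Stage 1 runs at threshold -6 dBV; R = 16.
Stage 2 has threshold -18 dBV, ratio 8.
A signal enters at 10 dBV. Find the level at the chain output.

Stage 1: 16 dB above -6 dBV, reduced 16:1 to 1 dB above → -5 dBV.
Stage 2: 13 dB above -18 dBV, reduced 8:1 to 1.625 dB above → -16.375 dBV.

-16.375 dBV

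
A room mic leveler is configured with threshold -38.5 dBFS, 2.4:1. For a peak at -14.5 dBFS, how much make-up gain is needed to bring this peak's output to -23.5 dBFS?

Overshoot 24 dB → 24/2.4 = 10 dB after compression, so the compressed level is -38.5 + 10 = -28.5 dBFS.
Make-up = target − compressed = -23.5 − (-28.5) = 5 dB.

5 dB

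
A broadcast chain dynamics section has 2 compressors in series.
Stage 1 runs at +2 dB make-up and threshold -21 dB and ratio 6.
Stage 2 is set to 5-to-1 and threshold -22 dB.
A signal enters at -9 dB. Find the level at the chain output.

Stage 1: 12 dB above -21 dB, reduced 6:1 to 2 dB above → -19 dB; +2 dB make-up → -17 dB.
Stage 2: overshoot 5 dB → 5/5 = 1 dB → -21 dB.

-21 dB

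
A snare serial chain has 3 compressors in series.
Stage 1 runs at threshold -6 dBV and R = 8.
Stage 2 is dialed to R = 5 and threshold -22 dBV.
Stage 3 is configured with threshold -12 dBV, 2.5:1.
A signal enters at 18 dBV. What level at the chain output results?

-18.2 dBV

Stage 1: overshoot 24 dB → 24/8 = 3 dB → -3 dBV.
Stage 2: overshoot 19 dB → 19/5 = 3.8 dB → -18.2 dBV.
Stage 3: -18.2 dBV is at or below the -12 dBV threshold — no compression; output -18.2 dBV.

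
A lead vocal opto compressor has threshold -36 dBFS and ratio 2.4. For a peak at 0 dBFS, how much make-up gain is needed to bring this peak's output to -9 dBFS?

The peak compresses to -36 + 36/2.4 = -21 dBFS.
To reach -9 dBFS requires -9 − (-21) = 12 dB of make-up.

12 dB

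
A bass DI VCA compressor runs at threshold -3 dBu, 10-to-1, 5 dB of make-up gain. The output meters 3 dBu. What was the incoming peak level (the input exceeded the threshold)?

7 dBu

Before make-up, the level was 3 − 5 = -2 dBu.
That's 1 dB above the -3 dBu threshold.
Before 10:1 compression the overshoot was 1 × 10 = 10 dB, so input = -3 + 10 = 7 dBu.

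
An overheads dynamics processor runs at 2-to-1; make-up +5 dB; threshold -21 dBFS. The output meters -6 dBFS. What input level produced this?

Remove make-up: -6 − 5 = -11 dBFS.
That's 10 dB above the -21 dBFS threshold.
Undo the ratio: input overshoot = 10 × 2 = 20 dB, giving input = -1 dBFS.

-1 dBFS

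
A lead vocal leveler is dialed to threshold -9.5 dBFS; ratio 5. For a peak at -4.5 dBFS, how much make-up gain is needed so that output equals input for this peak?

The peak compresses to -9.5 + 5/5 = -8.5 dBFS.
To reach -4.5 dBFS requires -4.5 − (-8.5) = 4 dB of make-up.

4 dB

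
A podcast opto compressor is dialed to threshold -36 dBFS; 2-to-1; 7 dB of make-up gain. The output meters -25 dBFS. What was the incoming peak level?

Before make-up, the level was -25 − 7 = -32 dBFS.
That's 4 dB above the -36 dBFS threshold.
Input overshoot = R × output overshoot = 8 dB → input = -36 + 8 = -28 dBFS.

-28 dBFS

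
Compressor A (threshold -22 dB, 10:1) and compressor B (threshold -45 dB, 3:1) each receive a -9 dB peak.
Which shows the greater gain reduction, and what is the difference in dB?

B, by 12.3 dB

A: overshoot 13 dB → output overshoot 1.3 dB → GR 11.7 dB.
B: overshoot 36 dB → output overshoot 12 dB → GR 24 dB.
B applies 12.3 dB more gain reduction.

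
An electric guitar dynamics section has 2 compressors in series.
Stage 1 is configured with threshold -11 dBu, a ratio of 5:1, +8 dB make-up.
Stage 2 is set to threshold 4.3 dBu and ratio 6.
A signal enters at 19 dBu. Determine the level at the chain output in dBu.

Stage 1: 19 dBu is 30 dB over -11 dBu; at 5:1 that becomes 6 dB over, giving -5 dBu; +8 dB make-up → 3 dBu.
Stage 2: below threshold (3 ≤ 4.3); passes unchanged; output 3 dBu.

3 dBu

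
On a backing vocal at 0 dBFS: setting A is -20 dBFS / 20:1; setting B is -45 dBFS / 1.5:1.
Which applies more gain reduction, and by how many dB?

A, by 4 dB

A: overshoot 20 dB → output overshoot 1 dB → GR 19 dB.
B: overshoot 45 dB → output overshoot 30 dB → GR 15 dB.
A applies 4 dB more gain reduction.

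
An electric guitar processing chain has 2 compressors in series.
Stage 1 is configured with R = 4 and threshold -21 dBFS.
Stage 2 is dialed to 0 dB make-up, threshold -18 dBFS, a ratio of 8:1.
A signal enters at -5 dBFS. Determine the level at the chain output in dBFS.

-17.875 dBFS

Stage 1: 16 dB above -21 dBFS, reduced 4:1 to 4 dB above → -17 dBFS.
Stage 2: overshoot 1 dB → 1/8 = 0.125 dB → -17.875 dBFS.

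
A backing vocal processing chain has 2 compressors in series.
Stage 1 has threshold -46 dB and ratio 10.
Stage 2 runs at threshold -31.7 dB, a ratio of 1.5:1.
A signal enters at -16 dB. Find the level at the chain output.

-43 dB

Stage 1: -16 dB is 30 dB over -46 dB; at 10:1 that becomes 3 dB over, giving -43 dB.
Stage 2: below threshold (-43 ≤ -31.7); passes unchanged; output -43 dB.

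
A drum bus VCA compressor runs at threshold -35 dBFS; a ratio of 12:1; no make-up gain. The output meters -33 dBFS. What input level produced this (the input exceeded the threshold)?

The compressed level sits -33 − (-35) = 2 dB over threshold.
Undo the ratio: input overshoot = 2 × 12 = 24 dB, giving input = -11 dBFS.

-11 dBFS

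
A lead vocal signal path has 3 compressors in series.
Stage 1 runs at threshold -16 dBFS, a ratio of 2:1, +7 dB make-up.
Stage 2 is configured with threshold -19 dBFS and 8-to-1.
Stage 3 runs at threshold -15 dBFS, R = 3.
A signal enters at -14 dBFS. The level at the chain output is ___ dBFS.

Stage 1: 2 dB above -16 dBFS, reduced 2:1 to 1 dB above → -15 dBFS; +7 dB make-up → -8 dBFS.
Stage 2: -8 dBFS is 11 dB over -19 dBFS; at 8:1 that becomes 1.375 dB over, giving -17.625 dBFS.
Stage 3: -17.625 dBFS ≤ -15 dBFS, so stage 3 doesn't engage; output -17.625 dBFS.

-17.625 dBFS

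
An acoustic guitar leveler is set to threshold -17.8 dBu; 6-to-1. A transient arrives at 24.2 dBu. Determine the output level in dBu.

-10.8 dBu

The input is 42 dB above the -17.8 dBu threshold.
At 6:1 the overshoot is divided by 6, leaving 7 dB above threshold.
That puts the output at -10.8 dBu.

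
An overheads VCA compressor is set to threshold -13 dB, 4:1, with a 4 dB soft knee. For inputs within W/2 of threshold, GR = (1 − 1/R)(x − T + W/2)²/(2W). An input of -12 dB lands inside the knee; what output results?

x − T + W/2 = -12 − (-13) + 2 = 3.
GR = (1 − 1/4) × 3² / 8 = 0.75 × 9 / 8 = 0.84375 dB.
Output = -12 − 0.84375 = -12.84375 dB.

-12.84375 dB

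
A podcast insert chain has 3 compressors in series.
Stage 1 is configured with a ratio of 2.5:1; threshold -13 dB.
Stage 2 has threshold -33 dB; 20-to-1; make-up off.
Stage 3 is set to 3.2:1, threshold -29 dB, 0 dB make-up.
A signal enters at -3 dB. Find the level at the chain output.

Stage 1: 10 dB above -13 dB, reduced 2.5:1 to 4 dB above → -9 dB.
Stage 2: 24 dB above -33 dB, reduced 20:1 to 1.2 dB above → -31.8 dB.
Stage 3: -31.8 dB is at or below the -29 dB threshold — no compression; output -31.8 dB.

-31.8 dB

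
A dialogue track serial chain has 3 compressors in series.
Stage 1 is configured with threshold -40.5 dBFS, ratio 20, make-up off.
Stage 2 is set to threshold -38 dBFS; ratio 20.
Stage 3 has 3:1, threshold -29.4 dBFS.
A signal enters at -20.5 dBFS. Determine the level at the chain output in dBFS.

-39.5 dBFS

Stage 1: overshoot 20 dB → 20/20 = 1 dB → -39.5 dBFS.
Stage 2: below threshold (-39.5 ≤ -38); passes unchanged; output -39.5 dBFS.
Stage 3: -39.5 dBFS ≤ -29.4 dBFS, so stage 3 doesn't engage; output -39.5 dBFS.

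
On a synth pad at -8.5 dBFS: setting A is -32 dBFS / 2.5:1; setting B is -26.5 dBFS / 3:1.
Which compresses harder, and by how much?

A, by 2.1 dB

A: 23.5 dB over, compressed to 9.4 dB over, so 14.1 dB of GR.
B: 18 dB over, compressed to 6 dB over, so 12 dB of GR.
Difference: 2.1 dB in favour of A.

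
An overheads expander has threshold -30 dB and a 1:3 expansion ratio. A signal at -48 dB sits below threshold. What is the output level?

-84 dB

Undershoot = (-30) − (-48) = 18 dB.
At 1:3, that expands to 54 dB under threshold.
Output = -30 − 54 = -84 dB.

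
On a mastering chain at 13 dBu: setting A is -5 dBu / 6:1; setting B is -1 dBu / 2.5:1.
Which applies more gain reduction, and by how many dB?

A: 18 dB over, compressed to 3 dB over, so 15 dB of GR.
B: 14 dB over, compressed to 5.6 dB over, so 8.4 dB of GR.
A reduces 6.6 dB more.

A, by 6.6 dB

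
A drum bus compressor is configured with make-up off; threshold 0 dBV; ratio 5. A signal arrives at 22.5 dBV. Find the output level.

The input is 22.5 dB above the 0 dBV threshold.
At 5:1 the overshoot is divided by 5, leaving 4.5 dB above threshold.
Output = 0 + 4.5 = 4.5 dBV.

4.5 dBV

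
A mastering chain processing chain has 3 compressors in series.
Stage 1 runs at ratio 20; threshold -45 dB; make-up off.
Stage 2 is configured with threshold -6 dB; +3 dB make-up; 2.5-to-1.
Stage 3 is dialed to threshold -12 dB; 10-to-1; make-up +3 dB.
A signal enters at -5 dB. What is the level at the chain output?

Stage 1: overshoot 40 dB → 40/20 = 2 dB → -43 dB.
Stage 2: -43 dB is at or below the -6 dB threshold — no compression; make-up brings it to -40 dB.
Stage 3: below threshold (-40 ≤ -12); passes unchanged; make-up brings it to -37 dB.

-37 dB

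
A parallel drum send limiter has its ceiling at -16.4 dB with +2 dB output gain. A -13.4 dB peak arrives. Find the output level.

-14.4 dB

The limiter clamps the peak to its -16.4 dB ceiling.
Output gain then adds 2 dB: -16.4 + 2 = -14.4 dB.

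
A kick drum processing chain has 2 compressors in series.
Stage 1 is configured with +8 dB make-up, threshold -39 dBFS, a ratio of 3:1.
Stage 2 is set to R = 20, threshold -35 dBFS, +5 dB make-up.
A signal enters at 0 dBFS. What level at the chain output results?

-29.15 dBFS

Stage 1: 39 dB above -39 dBFS, reduced 3:1 to 13 dB above → -26 dBFS; +8 dB make-up → -18 dBFS.
Stage 2: overshoot 17 dB → 17/20 = 0.85 dB → -34.15 dBFS; +5 dB make-up → -29.15 dBFS.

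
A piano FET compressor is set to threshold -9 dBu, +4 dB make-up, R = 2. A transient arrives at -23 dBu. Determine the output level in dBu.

-19 dBu

-23 dBu is 14 dB below the -9 dBu threshold, so no gain reduction is applied.
Make-up gain adds 4 dB: -23 + 4 = -19 dBu.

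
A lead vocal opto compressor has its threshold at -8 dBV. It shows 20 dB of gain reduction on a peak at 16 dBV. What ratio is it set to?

Input overshoot = 16 − (-8) = 24 dB.
Output overshoot = 24 − 20 = 4 dB.
Ratio = input overshoot / output overshoot = 24 / 4 = 6.

6:1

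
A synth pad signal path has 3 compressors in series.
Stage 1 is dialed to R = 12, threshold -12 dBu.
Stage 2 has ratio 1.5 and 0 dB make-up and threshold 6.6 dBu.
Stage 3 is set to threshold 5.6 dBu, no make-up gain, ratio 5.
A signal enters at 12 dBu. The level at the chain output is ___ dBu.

Stage 1: overshoot 24 dB → 24/12 = 2 dB → -10 dBu.
Stage 2: -10 dBu is at or below the 6.6 dBu threshold — no compression; output -10 dBu.
Stage 3: -10 dBu is at or below the 5.6 dBu threshold — no compression; output -10 dBu.

-10 dBu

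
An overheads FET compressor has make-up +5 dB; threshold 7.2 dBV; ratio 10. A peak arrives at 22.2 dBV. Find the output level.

The input is 15 dB above the 7.2 dBV threshold.
The 15 dB excess becomes 1.5 dB after 10:1 reduction.
Output = 7.2 + 1.5 = 8.7 dBV; make-up adds 5 dB, giving 13.7 dBV.

13.7 dBV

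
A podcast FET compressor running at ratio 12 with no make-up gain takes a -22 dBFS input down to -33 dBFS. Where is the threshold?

Gain reduction = -22 − (-33) = 11 dB; output overshoot = GR / (R − 1) = 11 / 11 = 1 dB.
Threshold = output − output overshoot = -33 − 1 = -34 dBFS.

-34 dBFS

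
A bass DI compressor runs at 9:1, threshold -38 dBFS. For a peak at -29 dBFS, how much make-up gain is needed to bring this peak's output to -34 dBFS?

3 dB

The peak compresses to -38 + 9/9 = -37 dBFS.
To reach -34 dBFS requires -34 − (-37) = 3 dB of make-up.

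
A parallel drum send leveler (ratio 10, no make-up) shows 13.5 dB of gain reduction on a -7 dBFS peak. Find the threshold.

Let T be the threshold. Output overshoot = (input overshoot)/R, so -20.5 − T = (-7 − T)/10.
10·(-20.5 − T) = -7 − T → 9·T = -205 − (-7) = -198.
T = -198/9 = -22 dBFS.

-22 dBFS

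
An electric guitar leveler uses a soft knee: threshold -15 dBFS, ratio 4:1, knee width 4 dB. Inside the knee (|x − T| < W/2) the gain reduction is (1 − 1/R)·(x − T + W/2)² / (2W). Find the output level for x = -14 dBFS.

-14.84375 dBFS

x − T + W/2 = -14 − (-15) + 2 = 3.
GR = (1 − 1/4) × 3² / 8 = 0.75 × 9 / 8 = 0.84375 dB.
Output = -14 − 0.84375 = -14.84375 dBFS.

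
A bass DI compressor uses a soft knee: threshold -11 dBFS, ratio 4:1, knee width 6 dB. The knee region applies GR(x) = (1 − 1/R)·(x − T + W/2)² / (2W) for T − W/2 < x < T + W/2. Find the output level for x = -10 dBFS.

x − T + W/2 = -10 − (-11) + 3 = 4.
GR = (1 − 1/4) × 4² / 12 = 0.75 × 16 / 12 = 1 dB.
Output = -10 − 1 = -11 dBFS.

-11 dBFS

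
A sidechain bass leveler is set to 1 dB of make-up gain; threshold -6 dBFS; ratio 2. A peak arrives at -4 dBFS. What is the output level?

-4 dBFS

Overshoot: -4 − (-6) = 2 dB.
At 2:1 the overshoot is divided by 2, leaving 1 dB above threshold.
So the level is -6 + 1 = -5 dBFS; make-up adds 1 dB, giving -4 dBFS.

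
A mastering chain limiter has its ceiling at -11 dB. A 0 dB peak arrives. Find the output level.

The limiter clamps the peak to its -11 dB ceiling.

-11 dB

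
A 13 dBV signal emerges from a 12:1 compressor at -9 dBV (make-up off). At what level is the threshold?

-11 dBV

Gain reduction = 13 − (-9) = 22 dB; output overshoot = GR / (R − 1) = 22 / 11 = 2 dB.
Threshold = output − output overshoot = -9 − 2 = -11 dBV.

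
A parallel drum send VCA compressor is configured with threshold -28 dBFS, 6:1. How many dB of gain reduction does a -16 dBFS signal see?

10 dB

The signal is 12 dB above threshold.
A 6:1 ratio leaves 2 dB of that excess.
GR = overshoot in − overshoot out = 12 − 2 = 10 dB.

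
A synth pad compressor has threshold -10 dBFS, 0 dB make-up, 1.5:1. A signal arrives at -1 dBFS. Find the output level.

The input is 9 dB above the -10 dBFS threshold.
1.5:1 compression reduces that to 9/1.5 = 6 dB over.
That puts the output at -4 dBFS.

-4 dBFS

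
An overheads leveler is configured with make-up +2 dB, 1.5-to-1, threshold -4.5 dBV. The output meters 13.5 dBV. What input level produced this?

19.5 dBV

Stripping the +2 dB make-up gives 11.5 dBV at the gain stage.
The compressed level sits 11.5 − (-4.5) = 16 dB over threshold.
Before 1.5:1 compression the overshoot was 16 × 1.5 = 24 dB, so input = -4.5 + 24 = 19.5 dBV.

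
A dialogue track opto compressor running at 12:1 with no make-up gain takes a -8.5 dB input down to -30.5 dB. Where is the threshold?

-32.5 dB

Input is 24 dB above T (since output overshoot × R = input overshoot: (-30.5 − T)·12 = -8.5 − T gives T = -32.5 dB).
Check: -32.5 + (-8.5 − (-32.5))/12 = -32.5 + 2 = -30.5 dB. ✓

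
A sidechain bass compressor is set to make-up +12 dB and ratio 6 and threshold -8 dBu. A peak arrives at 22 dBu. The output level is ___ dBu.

9 dBu

Overshoot: 22 − (-8) = 30 dB.
The 30 dB excess becomes 5 dB after 6:1 reduction.
That puts the output at -3 dBu; make-up adds 12 dB, giving 9 dBu.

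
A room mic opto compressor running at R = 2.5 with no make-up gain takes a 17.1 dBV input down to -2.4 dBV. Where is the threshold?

Let T be the threshold. Output overshoot = (input overshoot)/R, so -2.4 − T = (17.1 − T)/2.5.
2.5·(-2.4 − T) = 17.1 − T → 1.5·T = -6 − 17.1 = -23.1.
T = -23.1/1.5 = -15.4 dBV.

-15.4 dBV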